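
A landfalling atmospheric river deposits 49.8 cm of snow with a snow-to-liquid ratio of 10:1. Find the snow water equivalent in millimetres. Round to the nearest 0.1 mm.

SWE = snow depth / ratio = 49.8 cm / 10 = 4.980 cm = 49.8 mm.

SWE ≈ 49.8 mm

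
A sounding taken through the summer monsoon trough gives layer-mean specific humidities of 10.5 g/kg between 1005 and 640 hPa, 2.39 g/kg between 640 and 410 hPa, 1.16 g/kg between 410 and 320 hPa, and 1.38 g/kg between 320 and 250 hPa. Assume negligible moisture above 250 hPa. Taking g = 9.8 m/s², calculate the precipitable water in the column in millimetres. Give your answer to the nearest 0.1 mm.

PW ≈ 46.8 mm

Precipitable water is the column-integrated vapour mass per unit area: PW = (1/g) Σ q̄ Δp, with q in kg/kg and Δp in Pa (1 kg/m² of water = 1 mm).
Layer 1005–640 hPa: Δp = 365 hPa = 36500 Pa, q̄ = 0.0105 kg/kg → 0.0105 × 36500 / 9.8 = 39.11 mm
Layer 640–410 hPa: Δp = 230 hPa = 23000 Pa, q̄ = 0.00239 kg/kg → 0.00239 × 23000 / 9.8 = 5.61 mm
Layer 410–320 hPa: Δp = 90 hPa = 9000 Pa, q̄ = 0.00116 kg/kg → 0.00116 × 9000 / 9.8 = 1.07 mm
Layer 320–250 hPa: Δp = 70 hPa = 7000 Pa, q̄ = 0.00138 kg/kg → 0.00138 × 7000 / 9.8 = 0.99 mm
PW = 39.11 + 5.61 + 1.07 + 0.99 = 46.78 ≈ 46.8 mm.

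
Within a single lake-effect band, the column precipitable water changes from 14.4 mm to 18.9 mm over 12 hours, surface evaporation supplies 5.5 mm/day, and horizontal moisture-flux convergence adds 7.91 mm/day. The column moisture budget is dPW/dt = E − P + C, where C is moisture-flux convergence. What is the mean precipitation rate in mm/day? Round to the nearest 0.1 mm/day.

P ≈ 4.4 mm/day

dPW/dt = (18.9 − 14.4) mm / (12/24 day) = +9.000 mm/day.
P = E + C − dPW/dt = 5.5 + (7.91) − (+9.000) = 4.4 mm/day.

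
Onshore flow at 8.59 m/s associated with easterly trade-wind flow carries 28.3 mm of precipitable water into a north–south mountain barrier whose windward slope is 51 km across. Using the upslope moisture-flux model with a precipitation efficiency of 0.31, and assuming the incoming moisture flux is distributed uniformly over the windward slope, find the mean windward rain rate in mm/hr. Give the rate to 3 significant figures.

R ≈ 5.32 mm/hr

Incoming column moisture flux per unit ridge length: F = V × PW = 8.59 × 28.3 = 243.097 mm·m/s.
Spread over the 51 km slope with efficiency ε = 0.31: R = ε·F/W = 0.31 × 243.097 / 51000 m = 1.478e-03 mm/s.
R = 1.478e-03 × 3600 = 5.32 mm/hr.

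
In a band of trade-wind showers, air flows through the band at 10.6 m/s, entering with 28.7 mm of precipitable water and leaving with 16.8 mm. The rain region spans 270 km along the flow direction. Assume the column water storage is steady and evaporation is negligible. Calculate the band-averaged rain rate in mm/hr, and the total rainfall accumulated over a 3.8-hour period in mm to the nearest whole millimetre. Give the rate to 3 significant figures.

Column moisture flux per unit crosswind length is F = V × PW.
Inflow: F_in = 10.6 × 28.7 = 304.22 mm·m/s
Outflow: F_out = 10.6 × 16.8 = 178.08 mm·m/s
Steady-state rate R = (F_in − F_out)/L = (304.22 − 178.08) / 270000 m = 4.672e-04 mm/s.
R = 4.672e-04 × 3600 = 1.68 mm/hr.
Over 3.8 h: total = 1.68 × 3.8 = 6.384 ≈ 6 mm.

R ≈ 1.68 mm/hr; total ≈ 6 mm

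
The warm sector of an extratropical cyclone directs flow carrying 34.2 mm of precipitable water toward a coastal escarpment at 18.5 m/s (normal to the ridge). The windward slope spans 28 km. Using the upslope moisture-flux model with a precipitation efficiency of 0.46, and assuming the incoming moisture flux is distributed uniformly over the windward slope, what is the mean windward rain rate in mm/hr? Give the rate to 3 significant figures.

R ≈ 37.4 mm/hr

Incoming column moisture flux per unit ridge length: F = V × PW = 18.5 × 34.2 = 632.7 mm·m/s.
Spread over the 28 km slope with efficiency ε = 0.46: R = ε·F/W = 0.46 × 632.7 / 28000 m = 1.039e-02 mm/s.
R = 1.039e-02 × 3600 = 37.4 mm/hr.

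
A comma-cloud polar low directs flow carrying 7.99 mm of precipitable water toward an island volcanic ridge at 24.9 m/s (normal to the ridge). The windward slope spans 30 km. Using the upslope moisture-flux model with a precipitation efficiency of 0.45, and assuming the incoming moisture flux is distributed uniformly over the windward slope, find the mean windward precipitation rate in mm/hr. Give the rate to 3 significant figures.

R ≈ 10.7 mm/hr

Incoming column moisture flux per unit ridge length: F = V × PW = 24.9 × 7.99 = 198.951 mm·m/s.
Spread over the 30 km slope with efficiency ε = 0.45: R = ε·F/W = 0.45 × 198.951 / 30000 m = 2.984e-03 mm/s.
R = 2.984e-03 × 3600 = 10.7 mm/hr.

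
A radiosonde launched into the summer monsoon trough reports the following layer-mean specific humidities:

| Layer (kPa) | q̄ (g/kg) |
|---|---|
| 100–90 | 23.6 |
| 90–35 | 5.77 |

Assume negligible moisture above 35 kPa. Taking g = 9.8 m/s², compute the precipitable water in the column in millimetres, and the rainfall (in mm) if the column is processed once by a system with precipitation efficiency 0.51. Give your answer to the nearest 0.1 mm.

PW ≈ 56.5 mm; rainfall ≈ 28.8 mm

Precipitable water is the column-integrated vapour mass per unit area: PW = (1/g) Σ q̄ Δp, with q in kg/kg and Δp in Pa (1 kg/m² of water = 1 mm).
Layer 100–90 kPa: Δp = 100 hPa = 10000 Pa, q̄ = 0.0236 kg/kg → 0.0236 × 10000 / 9.8 = 24.08 mm
Layer 90–35 kPa: Δp = 550 hPa = 55000 Pa, q̄ = 0.00577 kg/kg → 0.00577 × 55000 / 9.8 = 32.38 mm
PW = 24.08 + 32.38 = 56.46 ≈ 56.5 mm.
Rainfall = ε × PW = 0.51 × 56.5 = 28.8 mm.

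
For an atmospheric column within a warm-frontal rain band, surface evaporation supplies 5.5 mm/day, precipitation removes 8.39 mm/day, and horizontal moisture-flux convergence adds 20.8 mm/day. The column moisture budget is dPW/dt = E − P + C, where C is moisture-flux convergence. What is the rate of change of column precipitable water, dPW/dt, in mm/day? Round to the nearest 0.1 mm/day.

dPW/dt = E − P + C = 5.5 − 8.39 + (20.8) = 17.9 mm/day.

dPW/dt ≈ 17.9 mm/day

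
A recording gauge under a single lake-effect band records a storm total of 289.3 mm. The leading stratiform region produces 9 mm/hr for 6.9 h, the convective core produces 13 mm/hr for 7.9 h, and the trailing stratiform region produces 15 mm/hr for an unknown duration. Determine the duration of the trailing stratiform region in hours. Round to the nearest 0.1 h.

Known phases: 9 × 6.9 + 13 × 7.9 = 62.1 + 102.7 = 164.8 mm.
Remaining depth = 289.3 − 164.8 = 124.5 mm.
Duration = 124.5 / 15 = 8.3 h.

duration ≈ 8.3 h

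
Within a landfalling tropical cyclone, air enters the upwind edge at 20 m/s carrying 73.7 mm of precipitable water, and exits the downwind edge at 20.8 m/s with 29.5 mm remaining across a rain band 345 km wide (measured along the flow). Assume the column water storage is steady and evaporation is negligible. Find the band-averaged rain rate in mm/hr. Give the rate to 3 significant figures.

Column moisture flux per unit crosswind length is F = V × PW.
Inflow: F_in = 20 × 73.7 = 1474 mm·m/s
Outflow: F_out = 20.8 × 29.5 = 613.6 mm·m/s
Steady-state rate R = (F_in − F_out)/L = (1474 − 613.6) / 345000 m = 2.494e-03 mm/s.
R = 2.494e-03 × 3600 = 8.98 mm/hr.

R ≈ 8.98 mm/hr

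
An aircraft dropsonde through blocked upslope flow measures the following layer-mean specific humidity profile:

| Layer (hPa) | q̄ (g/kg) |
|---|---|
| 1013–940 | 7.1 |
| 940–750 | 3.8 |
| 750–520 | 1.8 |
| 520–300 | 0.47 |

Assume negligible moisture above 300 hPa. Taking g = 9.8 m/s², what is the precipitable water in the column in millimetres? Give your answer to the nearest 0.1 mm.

PW ≈ 17.9 mm

Precipitable water is the column-integrated vapour mass per unit area: PW = (1/g) Σ q̄ Δp, with q in kg/kg and Δp in Pa (1 kg/m² of water = 1 mm).
Layer 1013–940 hPa: Δp = 73 hPa = 7300 Pa, q̄ = 0.0071 kg/kg → 0.0071 × 7300 / 9.8 = 5.29 mm
Layer 940–750 hPa: Δp = 190 hPa = 19000 Pa, q̄ = 0.0038 kg/kg → 0.0038 × 19000 / 9.8 = 7.37 mm
Layer 750–520 hPa: Δp = 230 hPa = 23000 Pa, q̄ = 0.0018 kg/kg → 0.0018 × 23000 / 9.8 = 4.22 mm
Layer 520–300 hPa: Δp = 220 hPa = 22000 Pa, q̄ = 0.00047 kg/kg → 0.00047 × 22000 / 9.8 = 1.06 mm
PW = 5.29 + 7.37 + 4.22 + 1.06 = 17.94 ≈ 17.9 mm.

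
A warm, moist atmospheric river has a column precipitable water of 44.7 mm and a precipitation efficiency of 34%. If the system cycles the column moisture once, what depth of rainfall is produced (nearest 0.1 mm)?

rainfall ≈ 15.2 mm

Rainfall = ε × PW = 0.34 × 44.7 = 15.2 mm.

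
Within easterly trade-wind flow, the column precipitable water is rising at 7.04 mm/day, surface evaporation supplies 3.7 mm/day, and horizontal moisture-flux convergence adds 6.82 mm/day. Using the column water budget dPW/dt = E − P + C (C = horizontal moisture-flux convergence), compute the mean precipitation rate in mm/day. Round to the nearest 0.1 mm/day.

dPW/dt = +7.04 mm/day.
P = E + C − dPW/dt = 3.7 + (6.82) − (+7.04) = 3.5 mm/day.

P ≈ 3.5 mm/day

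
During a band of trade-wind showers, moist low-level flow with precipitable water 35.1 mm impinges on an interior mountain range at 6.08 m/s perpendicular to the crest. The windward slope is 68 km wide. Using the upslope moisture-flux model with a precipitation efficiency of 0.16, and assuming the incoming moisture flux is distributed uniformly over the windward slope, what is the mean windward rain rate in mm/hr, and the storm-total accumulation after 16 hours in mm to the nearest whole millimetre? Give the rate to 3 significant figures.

Incoming column moisture flux per unit ridge length: F = V × PW = 6.08 × 35.1 = 213.408 mm·m/s.
Spread over the 68 km slope with efficiency ε = 0.16: R = ε·F/W = 0.16 × 213.408 / 68000 m = 5.021e-04 mm/s.
R = 5.021e-04 × 3600 = 1.81 mm/hr.
Over 16 h: total = 1.81 × 16 = 28.96 ≈ 29 mm.

R ≈ 1.81 mm/hr; total ≈ 29 mm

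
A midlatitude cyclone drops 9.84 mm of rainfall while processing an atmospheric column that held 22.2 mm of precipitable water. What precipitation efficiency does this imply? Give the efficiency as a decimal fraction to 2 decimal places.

ε ≈ 0.44

ε = rainfall / PW = 9.84 / 22.2 = 0.44.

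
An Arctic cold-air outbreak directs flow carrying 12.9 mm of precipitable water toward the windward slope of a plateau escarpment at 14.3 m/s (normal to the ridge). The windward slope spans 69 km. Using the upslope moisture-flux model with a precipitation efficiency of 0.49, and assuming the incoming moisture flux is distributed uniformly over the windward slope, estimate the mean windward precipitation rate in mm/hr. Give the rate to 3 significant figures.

R ≈ 4.72 mm/hr

Incoming column moisture flux per unit ridge length: F = V × PW = 14.3 × 12.9 = 184.47 mm·m/s.
Spread over the 69 km slope with efficiency ε = 0.49: R = ε·F/W = 0.49 × 184.47 / 69000 m = 1.310e-03 mm/s.
R = 1.310e-03 × 3600 = 4.72 mm/hr.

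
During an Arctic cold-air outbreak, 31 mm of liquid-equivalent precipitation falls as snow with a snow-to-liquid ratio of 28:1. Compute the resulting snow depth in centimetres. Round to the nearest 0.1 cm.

Snow depth = liquid × ratio = 31 mm × 28 = 868 mm = 86.8 cm.

snow depth ≈ 86.8 cm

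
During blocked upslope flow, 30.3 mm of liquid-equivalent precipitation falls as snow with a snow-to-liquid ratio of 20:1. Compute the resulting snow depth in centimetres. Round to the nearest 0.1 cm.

Snow depth = liquid × ratio = 30.3 mm × 20 = 606 mm = 60.6 cm.

snow depth ≈ 60.6 cm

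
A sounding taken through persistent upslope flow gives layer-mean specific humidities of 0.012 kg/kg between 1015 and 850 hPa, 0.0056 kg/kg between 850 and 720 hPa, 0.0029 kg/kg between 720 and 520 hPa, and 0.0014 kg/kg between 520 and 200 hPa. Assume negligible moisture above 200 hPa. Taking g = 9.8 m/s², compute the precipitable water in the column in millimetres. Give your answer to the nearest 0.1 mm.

PW ≈ 38.1 mm

Precipitable water is the column-integrated vapour mass per unit area: PW = (1/g) Σ q̄ Δp, with q in kg/kg and Δp in Pa (1 kg/m² of water = 1 mm).
Layer 1015–850 hPa: Δp = 165 hPa = 16500 Pa, q̄ = 0.012 kg/kg → 0.012 × 16500 / 9.8 = 20.20 mm
Layer 850–720 hPa: Δp = 130 hPa = 13000 Pa, q̄ = 0.0056 kg/kg → 0.0056 × 13000 / 9.8 = 7.43 mm
Layer 720–520 hPa: Δp = 200 hPa = 20000 Pa, q̄ = 0.0029 kg/kg → 0.0029 × 20000 / 9.8 = 5.92 mm
Layer 520–200 hPa: Δp = 320 hPa = 32000 Pa, q̄ = 0.0014 kg/kg → 0.0014 × 32000 / 9.8 = 4.57 mm
PW = 20.20 + 7.43 + 5.92 + 4.57 = 38.12 ≈ 38.1 mm.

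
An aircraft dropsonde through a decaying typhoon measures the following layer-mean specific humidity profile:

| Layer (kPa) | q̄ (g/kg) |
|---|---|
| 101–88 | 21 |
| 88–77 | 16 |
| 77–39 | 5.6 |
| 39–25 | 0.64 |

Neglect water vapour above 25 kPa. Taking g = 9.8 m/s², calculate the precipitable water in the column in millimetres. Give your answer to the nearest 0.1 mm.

PW ≈ 68.4 mm

Precipitable water is the column-integrated vapour mass per unit area: PW = (1/g) Σ q̄ Δp, with q in kg/kg and Δp in Pa (1 kg/m² of water = 1 mm).
Layer 101–88 kPa: Δp = 130 hPa = 13000 Pa, q̄ = 0.021 kg/kg → 0.021 × 13000 / 9.8 = 27.86 mm
Layer 88–77 kPa: Δp = 110 hPa = 11000 Pa, q̄ = 0.016 kg/kg → 0.016 × 11000 / 9.8 = 17.96 mm
Layer 77–39 kPa: Δp = 380 hPa = 38000 Pa, q̄ = 0.0056 kg/kg → 0.0056 × 38000 / 9.8 = 21.71 mm
Layer 39–25 kPa: Δp = 140 hPa = 14000 Pa, q̄ = 0.00064 kg/kg → 0.00064 × 14000 / 9.8 = 0.91 mm
PW = 27.86 + 17.96 + 21.71 + 0.91 = 68.44 ≈ 68.4 mm.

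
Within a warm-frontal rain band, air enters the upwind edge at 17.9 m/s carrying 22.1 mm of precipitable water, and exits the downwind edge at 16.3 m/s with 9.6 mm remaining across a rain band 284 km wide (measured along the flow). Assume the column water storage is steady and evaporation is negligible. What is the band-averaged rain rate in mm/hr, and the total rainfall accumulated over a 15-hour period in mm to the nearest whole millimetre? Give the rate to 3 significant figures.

R ≈ 3.03 mm/hr; total ≈ 45 mm

Column moisture flux per unit crosswind length is F = V × PW.
Inflow: F_in = 17.9 × 22.1 = 395.59 mm·m/s
Outflow: F_out = 16.3 × 9.6 = 156.48 mm·m/s
Steady-state rate R = (F_in − F_out)/L = (395.59 − 156.48) / 284000 m = 8.419e-04 mm/s.
R = 8.419e-04 × 3600 = 3.03 mm/hr.
Over 15 h: total = 3.03 × 15 = 45.45 ≈ 45 mm.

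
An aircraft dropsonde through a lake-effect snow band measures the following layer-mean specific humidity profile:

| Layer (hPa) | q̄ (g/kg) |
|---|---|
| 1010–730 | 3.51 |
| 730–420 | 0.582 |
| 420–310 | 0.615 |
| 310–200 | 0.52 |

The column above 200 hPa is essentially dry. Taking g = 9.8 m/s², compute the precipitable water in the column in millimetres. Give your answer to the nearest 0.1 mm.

PW ≈ 13.1 mm

Precipitable water is the column-integrated vapour mass per unit area: PW = (1/g) Σ q̄ Δp, with q in kg/kg and Δp in Pa (1 kg/m² of water = 1 mm).
Layer 1010–730 hPa: Δp = 280 hPa = 28000 Pa, q̄ = 0.00351 kg/kg → 0.00351 × 28000 / 9.8 = 10.03 mm
Layer 730–420 hPa: Δp = 310 hPa = 31000 Pa, q̄ = 0.000582 kg/kg → 0.000582 × 31000 / 9.8 = 1.84 mm
Layer 420–310 hPa: Δp = 110 hPa = 11000 Pa, q̄ = 0.000615 kg/kg → 0.000615 × 11000 / 9.8 = 0.69 mm
Layer 310–200 hPa: Δp = 110 hPa = 11000 Pa, q̄ = 0.00052 kg/kg → 0.00052 × 11000 / 9.8 = 0.58 mm
PW = 10.03 + 1.84 + 0.69 + 0.58 = 13.14 ≈ 13.1 mm.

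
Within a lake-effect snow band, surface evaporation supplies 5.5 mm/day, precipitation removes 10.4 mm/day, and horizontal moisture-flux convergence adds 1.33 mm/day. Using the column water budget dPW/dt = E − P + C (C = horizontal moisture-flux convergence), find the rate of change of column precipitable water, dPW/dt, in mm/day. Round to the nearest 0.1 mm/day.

dPW/dt = E − P + C = 5.5 − 10.4 + (1.33) = -3.6 mm/day.

dPW/dt ≈ -3.6 mm/day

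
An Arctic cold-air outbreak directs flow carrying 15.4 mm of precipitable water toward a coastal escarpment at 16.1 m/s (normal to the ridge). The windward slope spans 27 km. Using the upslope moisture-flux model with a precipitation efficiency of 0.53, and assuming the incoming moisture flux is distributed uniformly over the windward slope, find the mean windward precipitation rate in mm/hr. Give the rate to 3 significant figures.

R ≈ 17.5 mm/hr

Incoming column moisture flux per unit ridge length: F = V × PW = 16.1 × 15.4 = 247.94 mm·m/s.
Spread over the 27 km slope with efficiency ε = 0.53: R = ε·F/W = 0.53 × 247.94 / 27000 m = 4.867e-03 mm/s.
R = 4.867e-03 × 3600 = 17.5 mm/hr.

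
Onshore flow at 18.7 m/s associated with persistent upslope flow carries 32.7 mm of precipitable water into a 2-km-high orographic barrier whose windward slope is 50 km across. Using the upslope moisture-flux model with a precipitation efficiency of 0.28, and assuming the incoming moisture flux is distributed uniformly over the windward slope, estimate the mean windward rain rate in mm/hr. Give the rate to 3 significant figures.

R ≈ 12.3 mm/hr

Incoming column moisture flux per unit ridge length: F = V × PW = 18.7 × 32.7 = 611.49 mm·m/s.
Spread over the 50 km slope with efficiency ε = 0.28: R = ε·F/W = 0.28 × 611.49 / 50000 m = 3.424e-03 mm/s.
R = 3.424e-03 × 3600 = 12.3 mm/hr.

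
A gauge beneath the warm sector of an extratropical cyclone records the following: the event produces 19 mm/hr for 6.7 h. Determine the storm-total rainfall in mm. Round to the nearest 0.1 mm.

Total = Σ Rᵢ Δtᵢ = 19 × 6.7
      = 127.3 = 127.3 mm.

total ≈ 127.3 mm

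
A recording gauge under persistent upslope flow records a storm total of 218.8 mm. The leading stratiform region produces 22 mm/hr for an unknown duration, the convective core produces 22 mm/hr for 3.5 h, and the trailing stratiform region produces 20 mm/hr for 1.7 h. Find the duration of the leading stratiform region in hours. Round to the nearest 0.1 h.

duration ≈ 4.9 h

Known phases: 22 × 3.5 + 20 × 1.7 = 77 + 34 = 111 mm.
Remaining depth = 218.8 − 111 = 107.8 mm.
Duration = 107.8 / 22 = 4.9 h.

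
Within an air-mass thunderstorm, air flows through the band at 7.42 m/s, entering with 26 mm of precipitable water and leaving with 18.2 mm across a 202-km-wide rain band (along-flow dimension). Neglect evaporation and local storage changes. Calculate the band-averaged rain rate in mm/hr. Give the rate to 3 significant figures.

Column moisture flux per unit crosswind length is F = V × PW.
Inflow: F_in = 7.42 × 26 = 192.92 mm·m/s
Outflow: F_out = 7.42 × 18.2 = 135.044 mm·m/s
Steady-state rate R = (F_in − F_out)/L = (192.92 − 135.044) / 202000 m = 2.865e-04 mm/s.
R = 2.865e-04 × 3600 = 1.03 mm/hr.

R ≈ 1.03 mm/hr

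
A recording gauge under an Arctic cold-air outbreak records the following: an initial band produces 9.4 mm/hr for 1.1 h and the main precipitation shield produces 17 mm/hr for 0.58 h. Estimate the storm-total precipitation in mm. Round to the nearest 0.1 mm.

total ≈ 20.2 mm

Total = Σ Rᵢ Δtᵢ = 9.4 × 1.1 + 17 × 0.58
      = 10.34 + 9.86 = 20.2 mm.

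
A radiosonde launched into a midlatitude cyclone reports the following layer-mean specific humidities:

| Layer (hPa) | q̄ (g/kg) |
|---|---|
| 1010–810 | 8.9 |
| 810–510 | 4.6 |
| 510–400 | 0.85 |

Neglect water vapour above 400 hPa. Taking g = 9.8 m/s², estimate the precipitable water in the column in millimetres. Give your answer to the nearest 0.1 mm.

Precipitable water is the column-integrated vapour mass per unit area: PW = (1/g) Σ q̄ Δp, with q in kg/kg and Δp in Pa (1 kg/m² of water = 1 mm).
Layer 1010–810 hPa: Δp = 200 hPa = 20000 Pa, q̄ = 0.0089 kg/kg → 0.0089 × 20000 / 9.8 = 18.16 mm
Layer 810–510 hPa: Δp = 300 hPa = 30000 Pa, q̄ = 0.0046 kg/kg → 0.0046 × 30000 / 9.8 = 14.08 mm
Layer 510–400 hPa: Δp = 110 hPa = 11000 Pa, q̄ = 0.00085 kg/kg → 0.00085 × 11000 / 9.8 = 0.95 mm
PW = 18.16 + 14.08 + 0.95 = 33.19 ≈ 33.2 mm.

PW ≈ 33.2 mm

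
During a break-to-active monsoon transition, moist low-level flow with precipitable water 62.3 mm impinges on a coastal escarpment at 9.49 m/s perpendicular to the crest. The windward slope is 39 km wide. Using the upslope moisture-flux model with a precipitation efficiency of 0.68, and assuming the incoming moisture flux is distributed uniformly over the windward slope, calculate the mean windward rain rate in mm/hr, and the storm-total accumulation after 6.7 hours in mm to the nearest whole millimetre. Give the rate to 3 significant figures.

Incoming column moisture flux per unit ridge length: F = V × PW = 9.49 × 62.3 = 591.227 mm·m/s.
Spread over the 39 km slope with efficiency ε = 0.68: R = ε·F/W = 0.68 × 591.227 / 39000 m = 1.031e-02 mm/s.
R = 1.031e-02 × 3600 = 37.1 mm/hr.
Over 6.7 h: total = 37.1 × 6.7 = 248.57 ≈ 249 mm.

R ≈ 37.1 mm/hr; total ≈ 249 mm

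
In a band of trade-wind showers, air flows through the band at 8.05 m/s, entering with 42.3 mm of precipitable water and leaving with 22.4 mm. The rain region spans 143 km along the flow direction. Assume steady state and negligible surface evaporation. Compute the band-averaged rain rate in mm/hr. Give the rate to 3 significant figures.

R ≈ 4.03 mm/hr

Column moisture flux per unit crosswind length is F = V × PW.
Inflow: F_in = 8.05 × 42.3 = 340.515 mm·m/s
Outflow: F_out = 8.05 × 22.4 = 180.32 mm·m/s
Steady-state rate R = (F_in − F_out)/L = (340.515 − 180.32) / 143000 m = 1.120e-03 mm/s.
R = 1.120e-03 × 3600 = 4.03 mm/hr.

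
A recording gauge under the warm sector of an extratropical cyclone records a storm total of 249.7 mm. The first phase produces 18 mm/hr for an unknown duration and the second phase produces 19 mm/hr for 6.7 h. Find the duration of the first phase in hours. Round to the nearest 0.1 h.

duration ≈ 6.8 h

Known phases: 19 × 6.7 = 127.3 mm.
Remaining depth = 249.7 − 127.3 = 122.4 mm.
Duration = 122.4 / 18 = 6.8 h.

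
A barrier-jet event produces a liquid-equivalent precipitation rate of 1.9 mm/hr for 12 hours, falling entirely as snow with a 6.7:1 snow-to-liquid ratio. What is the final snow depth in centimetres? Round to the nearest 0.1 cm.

snow depth ≈ 15.3 cm

Liquid-equivalent depth = 1.9 × 12 = 22.8 mm.
Snow depth = 22.8 mm × 6.7 = 152.76 mm = 15.3 cm.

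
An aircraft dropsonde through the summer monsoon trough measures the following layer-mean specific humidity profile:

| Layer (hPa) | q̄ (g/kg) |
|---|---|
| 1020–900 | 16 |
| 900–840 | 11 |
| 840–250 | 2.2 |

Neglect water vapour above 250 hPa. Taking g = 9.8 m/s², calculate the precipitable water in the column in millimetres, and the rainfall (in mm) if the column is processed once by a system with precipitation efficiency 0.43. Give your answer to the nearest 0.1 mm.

PW ≈ 39.6 mm; rainfall ≈ 17.0 mm

Precipitable water is the column-integrated vapour mass per unit area: PW = (1/g) Σ q̄ Δp, with q in kg/kg and Δp in Pa (1 kg/m² of water = 1 mm).
Layer 1020–900 hPa: Δp = 120 hPa = 12000 Pa, q̄ = 0.016 kg/kg → 0.016 × 12000 / 9.8 = 19.59 mm
Layer 900–840 hPa: Δp = 60 hPa = 6000 Pa, q̄ = 0.011 kg/kg → 0.011 × 6000 / 9.8 = 6.73 mm
Layer 840–250 hPa: Δp = 590 hPa = 59000 Pa, q̄ = 0.0022 kg/kg → 0.0022 × 59000 / 9.8 = 13.24 mm
PW = 19.59 + 6.73 + 13.24 = 39.56 ≈ 39.6 mm.
Rainfall = ε × PW = 0.43 × 39.6 = 17.0 mm.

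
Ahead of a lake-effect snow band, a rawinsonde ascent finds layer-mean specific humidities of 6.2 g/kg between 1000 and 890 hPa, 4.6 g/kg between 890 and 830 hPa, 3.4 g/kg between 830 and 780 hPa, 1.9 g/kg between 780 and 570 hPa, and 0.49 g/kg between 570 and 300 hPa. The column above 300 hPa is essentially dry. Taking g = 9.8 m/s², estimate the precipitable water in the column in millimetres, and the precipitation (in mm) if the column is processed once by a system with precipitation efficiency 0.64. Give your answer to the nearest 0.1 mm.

PW ≈ 16.9 mm; precipitation ≈ 10.8 mm

Precipitable water is the column-integrated vapour mass per unit area: PW = (1/g) Σ q̄ Δp, with q in kg/kg and Δp in Pa (1 kg/m² of water = 1 mm).
Layer 1000–890 hPa: Δp = 110 hPa = 11000 Pa, q̄ = 0.0062 kg/kg → 0.0062 × 11000 / 9.8 = 6.96 mm
Layer 890–830 hPa: Δp = 60 hPa = 6000 Pa, q̄ = 0.0046 kg/kg → 0.0046 × 6000 / 9.8 = 2.82 mm
Layer 830–780 hPa: Δp = 50 hPa = 5000 Pa, q̄ = 0.0034 kg/kg → 0.0034 × 5000 / 9.8 = 1.73 mm
Layer 780–570 hPa: Δp = 210 hPa = 21000 Pa, q̄ = 0.0019 kg/kg → 0.0019 × 21000 / 9.8 = 4.07 mm
Layer 570–300 hPa: Δp = 270 hPa = 27000 Pa, q̄ = 0.00049 kg/kg → 0.00049 × 27000 / 9.8 = 1.35 mm
PW = 6.96 + 2.82 + 1.73 + 4.07 + 1.35 = 16.93 ≈ 16.9 mm.
Precipitation = ε × PW = 0.64 × 16.9 = 10.8 mm.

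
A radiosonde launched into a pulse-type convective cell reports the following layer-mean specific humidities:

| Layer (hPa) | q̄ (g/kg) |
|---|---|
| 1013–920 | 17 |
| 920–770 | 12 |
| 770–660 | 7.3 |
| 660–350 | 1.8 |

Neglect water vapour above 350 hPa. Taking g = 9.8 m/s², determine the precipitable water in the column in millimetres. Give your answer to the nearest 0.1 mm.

Precipitable water is the column-integrated vapour mass per unit area: PW = (1/g) Σ q̄ Δp, with q in kg/kg and Δp in Pa (1 kg/m² of water = 1 mm).
Layer 1013–920 hPa: Δp = 93 hPa = 9300 Pa, q̄ = 0.017 kg/kg → 0.017 × 9300 / 9.8 = 16.13 mm
Layer 920–770 hPa: Δp = 150 hPa = 15000 Pa, q̄ = 0.012 kg/kg → 0.012 × 15000 / 9.8 = 18.37 mm
Layer 770–660 hPa: Δp = 110 hPa = 11000 Pa, q̄ = 0.0073 kg/kg → 0.0073 × 11000 / 9.8 = 8.19 mm
Layer 660–350 hPa: Δp = 310 hPa = 31000 Pa, q̄ = 0.0018 kg/kg → 0.0018 × 31000 / 9.8 = 5.69 mm
PW = 16.13 + 18.37 + 8.19 + 5.69 = 48.38 ≈ 48.4 mm.

PW ≈ 48.4 mm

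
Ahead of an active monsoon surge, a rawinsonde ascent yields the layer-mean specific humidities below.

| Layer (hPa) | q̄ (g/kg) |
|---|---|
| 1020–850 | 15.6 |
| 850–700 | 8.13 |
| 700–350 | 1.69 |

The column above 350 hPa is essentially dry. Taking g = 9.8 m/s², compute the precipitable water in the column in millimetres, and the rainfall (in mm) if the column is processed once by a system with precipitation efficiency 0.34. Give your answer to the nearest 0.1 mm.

PW ≈ 45.5 mm; rainfall ≈ 15.5 mm

Precipitable water is the column-integrated vapour mass per unit area: PW = (1/g) Σ q̄ Δp, with q in kg/kg and Δp in Pa (1 kg/m² of water = 1 mm).
Layer 1020–850 hPa: Δp = 170 hPa = 17000 Pa, q̄ = 0.0156 kg/kg → 0.0156 × 17000 / 9.8 = 27.06 mm
Layer 850–700 hPa: Δp = 150 hPa = 15000 Pa, q̄ = 0.00813 kg/kg → 0.00813 × 15000 / 9.8 = 12.44 mm
Layer 700–350 hPa: Δp = 350 hPa = 35000 Pa, q̄ = 0.00169 kg/kg → 0.00169 × 35000 / 9.8 = 6.04 mm
PW = 27.06 + 12.44 + 6.04 = 45.54 ≈ 45.5 mm.
Rainfall = ε × PW = 0.34 × 45.5 = 15.5 mm.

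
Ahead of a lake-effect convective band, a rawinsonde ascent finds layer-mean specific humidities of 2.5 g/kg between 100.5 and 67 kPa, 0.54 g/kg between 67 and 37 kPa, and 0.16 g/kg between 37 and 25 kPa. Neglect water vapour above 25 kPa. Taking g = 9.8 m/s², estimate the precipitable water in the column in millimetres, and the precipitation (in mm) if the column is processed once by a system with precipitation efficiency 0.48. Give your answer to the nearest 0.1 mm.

PW ≈ 10.4 mm; precipitation ≈ 5.0 mm

Precipitable water is the column-integrated vapour mass per unit area: PW = (1/g) Σ q̄ Δp, with q in kg/kg and Δp in Pa (1 kg/m² of water = 1 mm).
Layer 100.5–67 kPa: Δp = 335 hPa = 33500 Pa, q̄ = 0.0025 kg/kg → 0.0025 × 33500 / 9.8 = 8.55 mm
Layer 67–37 kPa: Δp = 300 hPa = 30000 Pa, q̄ = 0.00054 kg/kg → 0.00054 × 30000 / 9.8 = 1.65 mm
Layer 37–25 kPa: Δp = 120 hPa = 12000 Pa, q̄ = 0.00016 kg/kg → 0.00016 × 12000 / 9.8 = 0.20 mm
PW = 8.55 + 1.65 + 0.20 = 10.40 ≈ 10.4 mm.
Precipitation = ε × PW = 0.48 × 10.4 = 5.0 mm.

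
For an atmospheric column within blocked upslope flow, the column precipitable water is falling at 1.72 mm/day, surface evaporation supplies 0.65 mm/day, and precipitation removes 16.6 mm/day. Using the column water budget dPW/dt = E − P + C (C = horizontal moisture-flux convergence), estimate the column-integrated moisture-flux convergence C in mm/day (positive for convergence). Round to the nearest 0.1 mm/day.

dPW/dt = -1.72 mm/day.
C = dPW/dt − E + P = (-1.72) − 0.65 + 16.6 = 14.2 mm/day.

C ≈ 14.2 mm/day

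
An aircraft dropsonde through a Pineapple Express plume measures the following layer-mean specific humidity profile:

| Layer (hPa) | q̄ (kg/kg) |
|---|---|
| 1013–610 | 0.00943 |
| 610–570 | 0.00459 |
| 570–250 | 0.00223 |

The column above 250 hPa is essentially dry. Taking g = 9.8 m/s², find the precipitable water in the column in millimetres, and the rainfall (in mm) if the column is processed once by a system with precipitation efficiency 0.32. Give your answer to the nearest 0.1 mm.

Precipitable water is the column-integrated vapour mass per unit area: PW = (1/g) Σ q̄ Δp, with q in kg/kg and Δp in Pa (1 kg/m² of water = 1 mm).
Layer 1013–610 hPa: Δp = 403 hPa = 40300 Pa, q̄ = 0.00943 kg/kg → 0.00943 × 40300 / 9.8 = 38.78 mm
Layer 610–570 hPa: Δp = 40 hPa = 4000 Pa, q̄ = 0.00459 kg/kg → 0.00459 × 4000 / 9.8 = 1.87 mm
Layer 570–250 hPa: Δp = 320 hPa = 32000 Pa, q̄ = 0.00223 kg/kg → 0.00223 × 32000 / 9.8 = 7.28 mm
PW = 38.78 + 1.87 + 7.28 = 47.93 ≈ 47.9 mm.
Rainfall = ε × PW = 0.32 × 47.9 = 15.3 mm.

PW ≈ 47.9 mm; rainfall ≈ 15.3 mm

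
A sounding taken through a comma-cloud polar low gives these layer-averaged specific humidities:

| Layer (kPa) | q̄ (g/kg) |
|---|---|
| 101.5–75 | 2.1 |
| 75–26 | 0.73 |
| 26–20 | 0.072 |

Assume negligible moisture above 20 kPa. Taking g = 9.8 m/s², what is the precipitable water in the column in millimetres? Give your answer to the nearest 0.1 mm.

Precipitable water is the column-integrated vapour mass per unit area: PW = (1/g) Σ q̄ Δp, with q in kg/kg and Δp in Pa (1 kg/m² of water = 1 mm).
Layer 101.5–75 kPa: Δp = 265 hPa = 26500 Pa, q̄ = 0.0021 kg/kg → 0.0021 × 26500 / 9.8 = 5.68 mm
Layer 75–26 kPa: Δp = 490 hPa = 49000 Pa, q̄ = 0.00073 kg/kg → 0.00073 × 49000 / 9.8 = 3.65 mm
Layer 26–20 kPa: Δp = 60 hPa = 6000 Pa, q̄ = 7.2e-05 kg/kg → 7.2e-05 × 6000 / 9.8 = 0.04 mm
PW = 5.68 + 3.65 + 0.04 = 9.37 ≈ 9.4 mm.

PW ≈ 9.4 mm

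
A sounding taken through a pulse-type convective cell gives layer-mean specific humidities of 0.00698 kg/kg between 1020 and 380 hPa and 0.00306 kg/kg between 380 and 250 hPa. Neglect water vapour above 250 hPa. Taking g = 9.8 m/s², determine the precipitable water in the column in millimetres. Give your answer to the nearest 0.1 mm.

Precipitable water is the column-integrated vapour mass per unit area: PW = (1/g) Σ q̄ Δp, with q in kg/kg and Δp in Pa (1 kg/m² of water = 1 mm).
Layer 1020–380 hPa: Δp = 640 hPa = 64000 Pa, q̄ = 0.00698 kg/kg → 0.00698 × 64000 / 9.8 = 45.58 mm
Layer 380–250 hPa: Δp = 130 hPa = 13000 Pa, q̄ = 0.00306 kg/kg → 0.00306 × 13000 / 9.8 = 4.06 mm
PW = 45.58 + 4.06 = 49.64 ≈ 49.6 mm.

PW ≈ 49.6 mm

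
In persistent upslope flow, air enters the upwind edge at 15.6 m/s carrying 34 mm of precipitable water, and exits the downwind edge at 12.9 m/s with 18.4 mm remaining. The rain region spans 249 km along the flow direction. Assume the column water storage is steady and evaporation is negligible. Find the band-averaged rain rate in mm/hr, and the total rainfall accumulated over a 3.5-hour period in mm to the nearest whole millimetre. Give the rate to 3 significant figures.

Column moisture flux per unit crosswind length is F = V × PW.
Inflow: F_in = 15.6 × 34 = 530.4 mm·m/s
Outflow: F_out = 12.9 × 18.4 = 237.36 mm·m/s
Steady-state rate R = (F_in − F_out)/L = (530.4 − 237.36) / 249000 m = 1.177e-03 mm/s.
R = 1.177e-03 × 3600 = 4.24 mm/hr.
Over 3.5 h: total = 4.24 × 3.5 = 14.84 ≈ 15 mm.

R ≈ 4.24 mm/hr; total ≈ 15 mm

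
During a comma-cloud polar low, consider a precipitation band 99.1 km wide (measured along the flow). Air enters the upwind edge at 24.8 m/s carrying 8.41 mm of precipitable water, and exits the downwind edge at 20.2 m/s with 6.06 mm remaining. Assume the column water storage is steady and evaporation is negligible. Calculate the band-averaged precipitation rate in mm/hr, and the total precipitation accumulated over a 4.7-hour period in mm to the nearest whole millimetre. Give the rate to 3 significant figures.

Column moisture flux per unit crosswind length is F = V × PW.
Inflow: F_in = 24.8 × 8.41 = 208.568 mm·m/s
Outflow: F_out = 20.2 × 6.06 = 122.412 mm·m/s
Steady-state rate R = (F_in − F_out)/L = (208.568 − 122.412) / 99100 m = 8.694e-04 mm/s.
R = 8.694e-04 × 3600 = 3.13 mm/hr.
Over 4.7 h: total = 3.13 × 4.7 = 14.711 ≈ 15 mm.

R ≈ 3.13 mm/hr; total ≈ 15 mm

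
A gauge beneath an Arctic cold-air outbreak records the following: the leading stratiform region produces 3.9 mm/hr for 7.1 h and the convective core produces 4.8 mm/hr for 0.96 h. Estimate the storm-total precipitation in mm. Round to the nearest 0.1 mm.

Total = Σ Rᵢ Δtᵢ = 3.9 × 7.1 + 4.8 × 0.96
      = 27.69 + 4.608 = 32.3 mm.

total ≈ 32.3 mm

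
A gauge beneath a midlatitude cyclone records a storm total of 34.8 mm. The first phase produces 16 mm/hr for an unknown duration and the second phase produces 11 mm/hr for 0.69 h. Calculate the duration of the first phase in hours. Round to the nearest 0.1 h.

duration ≈ 1.7 h

Known phases: 11 × 0.69 = 7.59 mm.
Remaining depth = 34.8 − 7.59 = 27.21 mm.
Duration = 27.21 / 16 = 1.7 h.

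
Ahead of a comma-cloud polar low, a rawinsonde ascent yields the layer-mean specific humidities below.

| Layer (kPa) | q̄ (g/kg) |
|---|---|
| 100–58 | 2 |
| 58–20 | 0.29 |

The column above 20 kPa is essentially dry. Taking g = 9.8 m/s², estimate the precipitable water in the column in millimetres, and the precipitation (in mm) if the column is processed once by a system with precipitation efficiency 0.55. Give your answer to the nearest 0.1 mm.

PW ≈ 9.7 mm; precipitation ≈ 5.3 mm

Precipitable water is the column-integrated vapour mass per unit area: PW = (1/g) Σ q̄ Δp, with q in kg/kg and Δp in Pa (1 kg/m² of water = 1 mm).
Layer 100–58 kPa: Δp = 420 hPa = 42000 Pa, q̄ = 0.002 kg/kg → 0.002 × 42000 / 9.8 = 8.57 mm
Layer 58–20 kPa: Δp = 380 hPa = 38000 Pa, q̄ = 0.00029 kg/kg → 0.00029 × 38000 / 9.8 = 1.12 mm
PW = 8.57 + 1.12 = 9.69 ≈ 9.7 mm.
Precipitation = ε × PW = 0.55 × 9.7 = 5.3 mm.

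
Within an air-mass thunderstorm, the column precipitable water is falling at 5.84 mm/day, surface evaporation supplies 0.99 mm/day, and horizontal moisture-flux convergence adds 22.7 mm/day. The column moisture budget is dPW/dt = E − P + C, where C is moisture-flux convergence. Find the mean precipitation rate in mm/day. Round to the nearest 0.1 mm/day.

P ≈ 29.5 mm/day

dPW/dt = -5.84 mm/day.
P = E + C − dPW/dt = 0.99 + (22.7) − (-5.84) = 29.5 mm/day.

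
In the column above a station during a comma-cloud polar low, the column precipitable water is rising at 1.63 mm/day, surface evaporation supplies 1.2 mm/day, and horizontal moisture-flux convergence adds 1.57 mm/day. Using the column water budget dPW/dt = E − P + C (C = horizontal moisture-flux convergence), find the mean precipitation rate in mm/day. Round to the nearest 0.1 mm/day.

P ≈ 1.1 mm/day

dPW/dt = +1.63 mm/day.
P = E + C − dPW/dt = 1.2 + (1.57) − (+1.63) = 1.1 mm/day.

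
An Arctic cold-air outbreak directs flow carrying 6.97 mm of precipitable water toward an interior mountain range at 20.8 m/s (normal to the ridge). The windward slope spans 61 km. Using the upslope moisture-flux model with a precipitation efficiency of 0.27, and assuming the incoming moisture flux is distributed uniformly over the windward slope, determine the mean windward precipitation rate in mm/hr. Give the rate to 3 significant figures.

Incoming column moisture flux per unit ridge length: F = V × PW = 20.8 × 6.97 = 144.976 mm·m/s.
Spread over the 61 km slope with efficiency ε = 0.27: R = ε·F/W = 0.27 × 144.976 / 61000 m = 6.417e-04 mm/s.
R = 6.417e-04 × 3600 = 2.31 mm/hr.

R ≈ 2.31 mm/hr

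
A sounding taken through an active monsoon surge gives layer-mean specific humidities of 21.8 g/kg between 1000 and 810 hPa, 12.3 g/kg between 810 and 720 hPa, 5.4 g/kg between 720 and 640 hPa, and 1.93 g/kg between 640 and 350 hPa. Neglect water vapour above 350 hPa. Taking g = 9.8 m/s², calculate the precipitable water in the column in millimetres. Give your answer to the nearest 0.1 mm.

PW ≈ 63.7 mm

Precipitable water is the column-integrated vapour mass per unit area: PW = (1/g) Σ q̄ Δp, with q in kg/kg and Δp in Pa (1 kg/m² of water = 1 mm).
Layer 1000–810 hPa: Δp = 190 hPa = 19000 Pa, q̄ = 0.0218 kg/kg → 0.0218 × 19000 / 9.8 = 42.27 mm
Layer 810–720 hPa: Δp = 90 hPa = 9000 Pa, q̄ = 0.0123 kg/kg → 0.0123 × 9000 / 9.8 = 11.30 mm
Layer 720–640 hPa: Δp = 80 hPa = 8000 Pa, q̄ = 0.0054 kg/kg → 0.0054 × 8000 / 9.8 = 4.41 mm
Layer 640–350 hPa: Δp = 290 hPa = 29000 Pa, q̄ = 0.00193 kg/kg → 0.00193 × 29000 / 9.8 = 5.71 mm
PW = 42.27 + 11.30 + 4.41 + 5.71 = 63.69 ≈ 63.7 mm.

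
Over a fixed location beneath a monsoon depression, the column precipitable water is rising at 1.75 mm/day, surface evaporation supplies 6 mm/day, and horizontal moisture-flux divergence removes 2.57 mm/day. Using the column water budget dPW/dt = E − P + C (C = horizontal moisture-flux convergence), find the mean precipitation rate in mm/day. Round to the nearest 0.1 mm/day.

P ≈ 1.7 mm/day

dPW/dt = +1.75 mm/day.
P = E + C − dPW/dt = 6 + (-2.57) − (+1.75) = 1.7 mm/day.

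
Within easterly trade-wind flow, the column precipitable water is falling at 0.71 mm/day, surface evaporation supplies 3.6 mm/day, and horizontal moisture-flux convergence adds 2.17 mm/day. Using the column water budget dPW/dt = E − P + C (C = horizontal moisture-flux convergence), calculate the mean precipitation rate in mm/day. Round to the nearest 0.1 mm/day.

dPW/dt = -0.71 mm/day.
P = E + C − dPW/dt = 3.6 + (2.17) − (-0.71) = 6.5 mm/day.

P ≈ 6.5 mm/day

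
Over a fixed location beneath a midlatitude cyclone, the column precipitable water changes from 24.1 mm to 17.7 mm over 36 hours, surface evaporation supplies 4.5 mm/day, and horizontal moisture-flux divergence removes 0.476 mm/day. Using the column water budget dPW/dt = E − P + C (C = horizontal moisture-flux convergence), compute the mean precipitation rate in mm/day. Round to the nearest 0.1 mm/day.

P ≈ 8.3 mm/day

dPW/dt = (17.7 − 24.1) mm / (36/24 day) = -4.267 mm/day.
P = E + C − dPW/dt = 4.5 + (-0.476) − (-4.267) = 8.3 mm/day.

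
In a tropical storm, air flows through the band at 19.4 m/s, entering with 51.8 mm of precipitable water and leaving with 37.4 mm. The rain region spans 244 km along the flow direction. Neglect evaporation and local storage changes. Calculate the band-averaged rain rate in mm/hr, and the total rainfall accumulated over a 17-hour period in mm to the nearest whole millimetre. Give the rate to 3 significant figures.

R ≈ 4.12 mm/hr; total ≈ 70 mm

Column moisture flux per unit crosswind length is F = V × PW.
Inflow: F_in = 19.4 × 51.8 = 1004.92 mm·m/s
Outflow: F_out = 19.4 × 37.4 = 725.56 mm·m/s
Steady-state rate R = (F_in − F_out)/L = (1004.92 − 725.56) / 244000 m = 1.145e-03 mm/s.
R = 1.145e-03 × 3600 = 4.12 mm/hr.
Over 17 h: total = 4.12 × 17 = 70.04 ≈ 70 mm.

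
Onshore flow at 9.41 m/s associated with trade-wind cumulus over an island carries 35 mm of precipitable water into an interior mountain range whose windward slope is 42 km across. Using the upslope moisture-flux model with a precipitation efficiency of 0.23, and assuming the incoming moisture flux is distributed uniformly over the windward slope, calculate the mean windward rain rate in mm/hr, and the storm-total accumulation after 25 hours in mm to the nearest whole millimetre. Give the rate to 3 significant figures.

R ≈ 6.49 mm/hr; total ≈ 162 mm

Incoming column moisture flux per unit ridge length: F = V × PW = 9.41 × 35 = 329.35 mm·m/s.
Spread over the 42 km slope with efficiency ε = 0.23: R = ε·F/W = 0.23 × 329.35 / 42000 m = 1.804e-03 mm/s.
R = 1.804e-03 × 3600 = 6.49 mm/hr.
Over 25 h: total = 6.49 × 25 = 162.25 ≈ 162 mm.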